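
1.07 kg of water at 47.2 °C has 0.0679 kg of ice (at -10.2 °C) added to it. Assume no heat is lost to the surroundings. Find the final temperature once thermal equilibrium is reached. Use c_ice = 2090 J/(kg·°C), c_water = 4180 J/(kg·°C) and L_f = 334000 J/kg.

Sum of m c ΔT and latent-heat terms is zero:
warm ice to 0 °C: 0.0679×2090×(0 − (-10.2)) = 1447.5; fusion: m_ice L_f = 0.0679×334000 = 22679; meltwater 0→T: 0.0679×4180×T = 283.82 T; water cools: 1.07×4180×(T − 47.2) = 4472.6(T − 47.2)
4756.4 T = 211107 − 24126 = 186981
T ≈ 39.31 °C — above 0 °C, consistent with complete melting.

T_f ≈ 39.3 °C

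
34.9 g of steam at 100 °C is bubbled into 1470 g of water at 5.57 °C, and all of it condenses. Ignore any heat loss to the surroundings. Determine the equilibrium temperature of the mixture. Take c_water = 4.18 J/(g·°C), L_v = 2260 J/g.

T_f ≈ 20.3 °C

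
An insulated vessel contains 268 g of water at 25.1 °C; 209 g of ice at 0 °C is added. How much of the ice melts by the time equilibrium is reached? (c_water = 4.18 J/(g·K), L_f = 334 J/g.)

m_melted ≈ 84.2 g

Water can give up m c ΔT = 268×4.18×25.1 = 28118 J before reaching 0 °C.
Fully melting the ice requires m_ice L_f = 209×334 = 69806 J.
28118 J < 69806 J, so only part of the ice melts and the system sits at 0 °C.
m_melted×334 = 28118  ⇒  m_melted ≈ 84.19 g.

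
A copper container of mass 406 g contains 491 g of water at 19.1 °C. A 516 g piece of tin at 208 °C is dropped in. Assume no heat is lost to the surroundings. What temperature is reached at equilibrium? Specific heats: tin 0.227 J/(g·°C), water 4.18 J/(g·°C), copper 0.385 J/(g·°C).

T_f ≈ 28.6 °C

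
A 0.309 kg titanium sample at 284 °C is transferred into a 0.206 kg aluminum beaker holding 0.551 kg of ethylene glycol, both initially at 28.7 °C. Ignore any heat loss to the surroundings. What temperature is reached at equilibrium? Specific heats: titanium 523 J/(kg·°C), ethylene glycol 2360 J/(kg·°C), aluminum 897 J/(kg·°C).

T_f ≈ 53.8 °C

T_f = Σ m_i c_i T_i / Σ m_i c_i:
T_f = (161.61*284 + 1300.4*28.7 + 184.78*28.7) / (161.61 + 1300.4 + 184.78)
    = 88520 / 1646.7 ≈ 53.75 °C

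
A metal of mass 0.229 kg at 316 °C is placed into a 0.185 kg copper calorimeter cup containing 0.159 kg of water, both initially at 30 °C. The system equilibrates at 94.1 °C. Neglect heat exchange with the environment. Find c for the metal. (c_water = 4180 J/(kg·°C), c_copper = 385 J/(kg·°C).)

c ≈ 928 J/(kg·°C)

Let T be the final temperature. ΣQ_i = 0:
0.229·c·(94.1 − 316) + 0.159·4180·(94.1 − 30) + 0.185·385·(94.1 − 30) = 0
-50.82 c = -47168
c = -47168/-50.82 ≈ 928.2 J/(kg·°C)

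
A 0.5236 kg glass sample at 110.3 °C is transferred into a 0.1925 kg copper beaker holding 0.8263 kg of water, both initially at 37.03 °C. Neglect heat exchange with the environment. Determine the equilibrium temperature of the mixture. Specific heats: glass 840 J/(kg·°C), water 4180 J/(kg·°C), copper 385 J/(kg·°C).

T_f is the heat-capacity-weighted average of the initial temperatures:
T_f = (439.82·110.3 + 3453.9·37.03 + 74.11·37.03) / (439.82 + 3453.9 + 74.11)
    = 179156 / 3967.9 ≈ 45.15 °C

T_f ≈ 45.2 °C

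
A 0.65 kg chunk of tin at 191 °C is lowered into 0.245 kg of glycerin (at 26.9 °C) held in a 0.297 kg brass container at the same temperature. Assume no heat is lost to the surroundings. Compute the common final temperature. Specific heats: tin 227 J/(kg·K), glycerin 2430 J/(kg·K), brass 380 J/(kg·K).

With ΣQ=0 the equilibrium temperature is the m·c-weighted mean:
T_f = (147.55·191 + 595.35·26.9 + 112.86·26.9) / (147.55 + 595.35 + 112.86)
    = 47233 / 855.76 ≈ 55.19 °C

T_f ≈ 55.2 °C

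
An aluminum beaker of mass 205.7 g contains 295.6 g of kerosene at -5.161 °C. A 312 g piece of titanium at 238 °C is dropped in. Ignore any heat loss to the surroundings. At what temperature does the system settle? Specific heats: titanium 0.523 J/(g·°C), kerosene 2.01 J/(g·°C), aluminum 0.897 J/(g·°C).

T_f ≈ 37.0 °C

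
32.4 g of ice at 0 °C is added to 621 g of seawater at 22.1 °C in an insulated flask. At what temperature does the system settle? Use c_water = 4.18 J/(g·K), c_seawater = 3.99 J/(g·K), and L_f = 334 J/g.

Energy conservation, ΣQ = 0:
melt ice: 32.4×334 = 10822
  warm the meltwater: 135.43 T
  seawater: 2477.8(T − 22.1)
2613.2 T = 54759 − 10822 = 43938
T ≈ 16.81 °C (positive, so assuming full melt was valid).

T_f ≈ 16.8 °C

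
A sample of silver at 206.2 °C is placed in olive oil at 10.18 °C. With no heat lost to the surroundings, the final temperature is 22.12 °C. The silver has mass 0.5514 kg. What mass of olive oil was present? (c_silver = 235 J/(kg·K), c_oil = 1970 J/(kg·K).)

Heat lost by the silver = heat gained by the oil:
0.5514×235×(206.2 − 22.12) = m×1970×(22.12 − 10.18)
23522 m = 23853  ⇒  m ≈ 1.014 kg

m ≈ 1.01 kg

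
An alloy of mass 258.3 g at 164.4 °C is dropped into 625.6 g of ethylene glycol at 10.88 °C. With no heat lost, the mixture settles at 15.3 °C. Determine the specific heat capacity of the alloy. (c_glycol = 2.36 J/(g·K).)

m_s c (T_s − T_f) = m_glycol c_glycol (T_f − T_0):
258.3×c×(164.4 − 15.3) = 625.6×2.36×(15.3 − 10.88)
38513 c = 6525.8  ⇒  c ≈ 0.1694 J/(g·K)

c ≈ 0.169 J/(g·K)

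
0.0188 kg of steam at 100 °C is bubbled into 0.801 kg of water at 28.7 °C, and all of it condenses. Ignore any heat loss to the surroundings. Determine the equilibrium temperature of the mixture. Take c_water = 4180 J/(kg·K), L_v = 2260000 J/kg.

T_f ≈ 42.7 °C

Taking heat into each body as positive, Σ m c ΔT = 0:
latent heat released on condensation: 0.0188·2260000 = 42488
  condensate cools 100→T: 0.0188·4180·(T − 100) = 78.58(T − 100)
  original water: 3348.2(T − 28.7)
3426.8 T = 42488 + 7858.4 + 96093 = 146439
T ≈ 42.73 °C (< 100 °C, so full condensation is consistent).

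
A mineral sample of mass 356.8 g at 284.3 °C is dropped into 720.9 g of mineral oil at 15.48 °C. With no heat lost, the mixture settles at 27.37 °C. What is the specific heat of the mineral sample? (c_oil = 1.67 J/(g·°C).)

c ≈ 0.156 J/(g·°C)

Heat lost by the mineral sample = heat gained by the oil:
356.8×c×(284.3 − 27.37) = 720.9×1.67×(27.37 − 15.48)
91673 c = 14314  ⇒  c ≈ 0.1561 J/(g·°C)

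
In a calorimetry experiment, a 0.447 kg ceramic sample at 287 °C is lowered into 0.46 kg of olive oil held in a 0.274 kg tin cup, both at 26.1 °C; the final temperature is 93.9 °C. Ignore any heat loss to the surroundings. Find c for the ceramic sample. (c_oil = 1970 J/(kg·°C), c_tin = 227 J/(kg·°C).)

c ≈ 761 J/(kg·°C)

Taking heat into each body as positive, Σ m c ΔT = 0:
0.447×c×(93.9 − 287) + 0.46×1970×(93.9 − 26.1) + 0.274×227×(93.9 − 26.1) = 0
-86.32 c = -65657
c = -65657/-86.32 ≈ 760.7 J/(kg·°C)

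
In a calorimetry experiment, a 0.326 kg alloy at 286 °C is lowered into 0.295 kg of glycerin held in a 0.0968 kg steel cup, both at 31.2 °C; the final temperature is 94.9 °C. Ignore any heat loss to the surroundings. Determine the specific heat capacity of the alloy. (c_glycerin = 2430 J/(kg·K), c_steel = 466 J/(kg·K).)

Setting the total heat transfer to zero:
0.326·c·(94.9 − 286) + 0.295·2430·(94.9 − 31.2) + 0.0968·466·(94.9 − 31.2) = 0
-62.3 c = -48537
c = -48537/-62.3 ≈ 779.1 J/(kg·K)

c ≈ 779 J/(kg·K)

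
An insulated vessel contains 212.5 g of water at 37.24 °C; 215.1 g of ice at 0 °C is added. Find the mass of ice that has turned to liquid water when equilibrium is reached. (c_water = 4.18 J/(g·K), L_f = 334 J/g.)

m_melted ≈ 99 g

Heat available from the water dropping to 0 °C: 212.5·4.18·37.24 = 33078 J.
To melt every bit of ice: 215.1·334 = 71843 J.
33078 J < 71843 J, so only part of the ice melts and the system sits at 0 °C.
m_melt = 33078 / L_f = 99.04 g.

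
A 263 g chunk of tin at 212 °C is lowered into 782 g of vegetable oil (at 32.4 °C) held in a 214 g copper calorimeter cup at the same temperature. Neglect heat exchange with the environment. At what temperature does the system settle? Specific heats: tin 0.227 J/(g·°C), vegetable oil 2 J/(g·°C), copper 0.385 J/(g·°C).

Energy conservation, ΣQ = 0:
263·0.227·(T − 212) + 782·2·(T − 32.4) + 214·0.385·(T − 32.4) = 0
59.7(T − 212) + 1564(T − 32.4) + 82.39(T − 32.4) = 0
1706.1 T = 66000
T ≈ 38.68 °C

T_f ≈ 38.7 °C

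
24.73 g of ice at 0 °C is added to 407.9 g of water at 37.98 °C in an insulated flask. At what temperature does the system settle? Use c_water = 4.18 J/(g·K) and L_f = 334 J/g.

Taking heat into each body as positive, Σ m c ΔT = 0:
fusion: m_ice L_f = 24.73×334 = 8259.8; warm the meltwater: 103.37 T; water cools: 407.9×4.18×(T − 37.98) = 1705(T − 37.98)
1808.4 T = 64757 − 8259.8 = 56497
T ≈ 31.24 °C. Since T > 0 °C, the all-ice-melts assumption holds.

T_f ≈ 31.2 °C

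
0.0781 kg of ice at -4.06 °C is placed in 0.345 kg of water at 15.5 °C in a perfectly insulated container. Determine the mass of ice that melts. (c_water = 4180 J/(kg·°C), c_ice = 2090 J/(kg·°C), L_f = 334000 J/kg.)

m_melted ≈ 0.0649 kg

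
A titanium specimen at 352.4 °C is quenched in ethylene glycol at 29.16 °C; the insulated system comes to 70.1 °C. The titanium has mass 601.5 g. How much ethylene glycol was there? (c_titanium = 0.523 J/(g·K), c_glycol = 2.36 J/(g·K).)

Energy conservation, ΣQ = 0:
601.5·0.523·(70.1 − 352.4) + m·2.36·(70.1 − 29.16) = 0
96.62 m = 88807
m = 88807/96.62 ≈ 919.2 g

m ≈ 919 g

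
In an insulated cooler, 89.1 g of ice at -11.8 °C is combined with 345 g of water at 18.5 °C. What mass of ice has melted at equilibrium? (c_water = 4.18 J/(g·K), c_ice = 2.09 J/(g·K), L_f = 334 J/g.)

m_melted ≈ 73.3 g

Water can give up m c ΔT = 345×4.18×18.5 = 26679 J before reaching 0 °C.
Of that, 89.1×2.09×11.8 = 2197.4 J goes to bring the ice to 0 °C, leaving 24481 J.
Fully melting the ice requires m_ice L_f = 89.1×334 = 29759 J.
That's not enough to melt it all — equilibrium is at 0 °C with ice remaining.
m_melted×334 = 24481  ⇒  m_melted ≈ 73.3 g.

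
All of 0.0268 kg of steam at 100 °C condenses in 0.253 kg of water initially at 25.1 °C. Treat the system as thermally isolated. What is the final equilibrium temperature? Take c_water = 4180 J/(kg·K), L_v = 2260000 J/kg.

T_f ≈ 84.1 °C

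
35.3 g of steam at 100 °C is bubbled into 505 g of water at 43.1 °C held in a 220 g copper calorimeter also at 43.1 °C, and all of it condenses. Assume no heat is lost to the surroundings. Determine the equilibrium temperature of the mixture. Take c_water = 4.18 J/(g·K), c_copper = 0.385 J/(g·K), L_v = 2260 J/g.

T_f ≈ 80.7 °C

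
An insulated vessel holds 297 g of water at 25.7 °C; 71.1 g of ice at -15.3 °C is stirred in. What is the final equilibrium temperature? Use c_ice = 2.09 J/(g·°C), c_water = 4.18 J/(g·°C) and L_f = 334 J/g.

T_f ≈ 3.8 °C

Energy balance with sensible and latent terms:
ice -15.3→0 °C: 71.1·2.09·15.3 = 2273.6
  latent heat to melt: 71.1·334 = 23747
  meltwater 0→T: 71.1·4.18·T = 297.2 T
  water cools: 297·4.18·(T − 25.7) = 1241.5(T − 25.7)
1538.7 T = 31906 − 26021 = 5884.6
T ≈ 3.82 °C (positive, so assuming full melt was valid).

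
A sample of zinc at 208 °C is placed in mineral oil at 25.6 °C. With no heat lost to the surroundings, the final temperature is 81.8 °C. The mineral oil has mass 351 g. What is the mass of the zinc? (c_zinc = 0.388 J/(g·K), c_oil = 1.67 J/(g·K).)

Net heat exchanged in the isolated system is zero:
m·0.388·(81.8 − 208) + 351·1.67·(81.8 − 25.6) = 0
-48.97 m = -32943
m = -32943/-48.97 ≈ 672.8 g

m ≈ 673 g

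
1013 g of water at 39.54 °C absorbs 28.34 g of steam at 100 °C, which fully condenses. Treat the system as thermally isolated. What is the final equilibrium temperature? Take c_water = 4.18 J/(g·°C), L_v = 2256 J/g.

Energy conservation, ΣQ = 0:
latent heat released on condensation: 28.34×2256 = 63935; condensate cools 100→T: 28.34×4.18×(T − 100) = 118.46(T − 100); original water: 4234.3(T − 39.54)
4352.8 T = 63935 + 11846 + 167426 = 243207
T ≈ 55.87 °C, under the boiling point, so the assumption holds.

T_f ≈ 55.9 °C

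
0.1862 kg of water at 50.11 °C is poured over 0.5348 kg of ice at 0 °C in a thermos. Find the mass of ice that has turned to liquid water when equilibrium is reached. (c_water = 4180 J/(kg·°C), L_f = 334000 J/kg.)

m_melted ≈ 0.117 kg

Heat available from the water dropping to 0 °C: 0.1862·4180·50.11 = 39001 J.
To melt every bit of ice: 0.5348·334000 = 178623 J.
39001 J < 178623 J, so only part of the ice melts and the system sits at 0 °C.
Mass melted = 39001/334000 ≈ 0.1168 kg.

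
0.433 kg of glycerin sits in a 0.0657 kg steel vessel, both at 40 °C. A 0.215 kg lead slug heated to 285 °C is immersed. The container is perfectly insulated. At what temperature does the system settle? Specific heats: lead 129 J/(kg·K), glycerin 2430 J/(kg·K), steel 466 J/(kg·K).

T_f = Σ m_i c_i T_i / Σ m_i c_i:
T_f = (27.73·285 + 1052.2·40 + 30.62·40) / (27.73 + 1052.2 + 30.62)
    = 51217 / 1110.5 ≈ 46.12 °C

T_f ≈ 46.1 °C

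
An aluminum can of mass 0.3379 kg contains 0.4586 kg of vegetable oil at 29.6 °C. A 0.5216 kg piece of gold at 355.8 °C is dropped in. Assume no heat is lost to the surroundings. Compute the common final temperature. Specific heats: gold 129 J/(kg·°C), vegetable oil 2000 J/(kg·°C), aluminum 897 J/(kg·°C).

Let T be the final temperature. ΣQ_i = 0:
0.5216*129*(T − 355.8) + 0.4586*2000*(T − 29.6) + 0.3379*897*(T − 29.6) = 0
67.29(T − 355.8) + 917.2(T − 29.6) + 303.1(T − 29.6) = 0
(67.29 + 917.2 + 303.1) T = 67.29*355.8 + 917.2*29.6 + 303.1*29.6
T = 60061 / 1287.6 = 46.6 °C

T_f ≈ 46.6 °C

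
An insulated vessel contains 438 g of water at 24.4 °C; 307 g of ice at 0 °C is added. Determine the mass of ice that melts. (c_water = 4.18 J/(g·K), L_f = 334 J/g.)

Heat available from the water dropping to 0 °C: 438·4.18·24.4 = 44672 J.
Melting all 307 g of ice would need 307·334 = 102538 J.
44672 J < 102538 J, so only part of the ice melts and the system sits at 0 °C.
m_melted·334 = 44672  ⇒  m_melted ≈ 133.7 g.

m_melted ≈ 134 g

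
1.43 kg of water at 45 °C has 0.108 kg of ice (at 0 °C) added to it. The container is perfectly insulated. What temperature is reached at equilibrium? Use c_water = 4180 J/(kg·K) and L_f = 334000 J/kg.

Sum of m c ΔT and latent-heat terms is zero:
melt ice: 0.108·334000 = 36072
  meltwater 0→T: 0.108·4180·T = 451.44 T
  water cools: 1.43·4180·(T − 45) = 5977.4(T − 45)
6428.8 T = 268983 − 36072 = 232911
T ≈ 36.23 °C — above 0 °C, consistent with complete melting.

T_f ≈ 36.2 °C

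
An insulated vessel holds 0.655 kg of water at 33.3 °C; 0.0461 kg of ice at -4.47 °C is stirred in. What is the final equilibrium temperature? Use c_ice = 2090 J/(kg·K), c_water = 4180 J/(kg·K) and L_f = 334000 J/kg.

T_f ≈ 25.7 °C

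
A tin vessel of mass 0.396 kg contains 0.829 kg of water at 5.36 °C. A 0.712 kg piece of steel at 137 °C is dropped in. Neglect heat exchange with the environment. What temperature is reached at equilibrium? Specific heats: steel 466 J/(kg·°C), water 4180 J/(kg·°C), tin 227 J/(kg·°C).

T_f ≈ 16.6 °C

Energy conservation, ΣQ = 0:
0.712*466*(T − 137) + 0.829*4180*(T − 5.36) + 0.396*227*(T − 5.36) = 0
331.79(T − 137) + 3465.2(T − 5.36) + 89.89(T − 5.36) = 0
(331.79 + 3465.2 + 89.89) T = 331.79*137 + 3465.2*5.36 + 89.89*5.36
T ≈ 16.60 °C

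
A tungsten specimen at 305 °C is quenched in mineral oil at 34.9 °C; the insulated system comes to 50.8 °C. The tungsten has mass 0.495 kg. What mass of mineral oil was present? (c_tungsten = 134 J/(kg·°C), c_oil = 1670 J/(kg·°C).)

Setting the total heat transfer to zero:
0.495×134×(50.8 − 305) + m×1670×(50.8 − 34.9) = 0
26553 m = 16861
m = 16861/26553 ≈ 0.635 kg

m ≈ 0.635 kg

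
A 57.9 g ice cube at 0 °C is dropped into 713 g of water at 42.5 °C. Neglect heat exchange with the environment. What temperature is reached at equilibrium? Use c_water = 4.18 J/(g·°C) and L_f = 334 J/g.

T_f ≈ 33.3 °C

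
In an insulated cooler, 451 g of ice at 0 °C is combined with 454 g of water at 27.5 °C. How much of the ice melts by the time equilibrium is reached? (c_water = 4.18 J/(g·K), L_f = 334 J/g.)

m_melted ≈ 156 g

Water can give up m c ΔT = 454×4.18×27.5 = 52187 J before reaching 0 °C.
To melt every bit of ice: 451×334 = 150634 J.
52187 J < 150634 J, so only part of the ice melts and the system sits at 0 °C.
m_melted×334 = 52187  ⇒  m_melted ≈ 156.2 g.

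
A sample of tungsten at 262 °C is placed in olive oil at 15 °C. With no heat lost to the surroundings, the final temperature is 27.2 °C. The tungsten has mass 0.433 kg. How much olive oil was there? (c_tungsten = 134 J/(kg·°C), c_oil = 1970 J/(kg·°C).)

Heat lost by the tungsten = heat gained by the oil:
0.433·134·(262 − 27.2) = m·1970·(27.2 − 15)
24034 m = 13624  ⇒  m ≈ 0.5668 kg

m ≈ 0.567 kg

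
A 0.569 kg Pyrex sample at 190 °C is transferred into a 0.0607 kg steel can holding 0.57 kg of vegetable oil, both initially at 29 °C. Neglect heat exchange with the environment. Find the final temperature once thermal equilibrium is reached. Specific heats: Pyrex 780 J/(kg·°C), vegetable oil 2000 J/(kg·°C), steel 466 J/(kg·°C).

T_f ≈ 73.3 °C

Energy conservation, ΣQ = 0:
0.569*780*(T − 190) + 0.57*2000*(T − 29) + 0.0607*466*(T − 29) = 0
443.82(T − 190) + 1140(T − 29) + 28.29(T − 29) = 0
1612.1 T = 118206
T = 118206/1612.1 ≈ 73.32 °C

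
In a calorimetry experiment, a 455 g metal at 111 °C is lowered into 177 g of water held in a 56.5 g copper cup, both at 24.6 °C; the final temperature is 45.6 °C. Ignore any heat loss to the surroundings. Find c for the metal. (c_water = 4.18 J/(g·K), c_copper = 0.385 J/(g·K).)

c ≈ 0.537 J/(g·K)

Setting the total heat transfer to zero:
455·c·(45.6 − 111) + 177·4.18·(45.6 − 24.6) + 56.5·0.385·(45.6 − 24.6) = 0
-29757 c = -15994
c = -15994/-29757 ≈ 0.5375 J/(g·K)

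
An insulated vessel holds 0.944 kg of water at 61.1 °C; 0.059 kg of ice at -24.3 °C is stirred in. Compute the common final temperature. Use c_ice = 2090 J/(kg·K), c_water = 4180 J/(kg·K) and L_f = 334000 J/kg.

Conservation of energy gives ΣQ = 0:
ice -24.3→0 °C: 0.059·2090·24.3 = 2996.4
  melt ice: 0.059·334000 = 19706
  warm the meltwater: 246.62 T
  water: 3945.9(T − 61.1)
4192.5 T = 241096 − 22702 = 218393
T ≈ 52.09 °C — above 0 °C, consistent with complete melting.

T_f ≈ 52.1 °C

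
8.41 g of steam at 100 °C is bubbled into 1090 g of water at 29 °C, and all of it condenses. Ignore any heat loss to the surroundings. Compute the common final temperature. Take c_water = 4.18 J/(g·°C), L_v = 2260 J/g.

T_f ≈ 33.7 °C

Taking heat into each body as positive, Σ m c ΔT = 0:
condense steam: −8.41·2260 = −19007
  condensed water 100 °C→T: 35.15(T − 100)
  original water: 4556.2(T − 29)
4591.4 T = 19007 + 3515.4 + 132130 = 154652
T ≈ 33.68 °C, under the boiling point, so the assumption holds.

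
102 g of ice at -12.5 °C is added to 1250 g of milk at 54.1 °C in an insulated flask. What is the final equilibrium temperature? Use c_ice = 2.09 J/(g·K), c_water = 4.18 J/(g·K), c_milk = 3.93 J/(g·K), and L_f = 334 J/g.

Energy conservation, ΣQ = 0:
ice -12.5→0 °C: 102·2.09·12.5 = 2664.7
  fusion: m_ice L_f = 102·334 = 34068
  meltwater 0→T: 102·4.18·T = 426.36 T
  milk cools: 1250·3.93·(T − 54.1) = 4912.5(T − 54.1)
5338.9 T = 265766 − 36733 = 229034
T ≈ 42.90 °C — above 0 °C, consistent with complete melting.

T_f ≈ 42.9 °C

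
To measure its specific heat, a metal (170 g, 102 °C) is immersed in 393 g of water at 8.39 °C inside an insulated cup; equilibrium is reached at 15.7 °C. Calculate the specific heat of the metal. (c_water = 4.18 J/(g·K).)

Net heat exchanged in the isolated system is zero:
170·c·(15.7 − 102) + 393·4.18·(15.7 − 8.39) = 0
-14671 c = -12008
c = -12008/-14671 ≈ 0.8185 J/(g·K)

c ≈ 0.819 J/(g·K)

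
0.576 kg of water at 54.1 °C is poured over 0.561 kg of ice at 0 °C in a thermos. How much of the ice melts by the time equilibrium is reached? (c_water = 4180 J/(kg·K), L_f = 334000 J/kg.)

m_melted ≈ 0.39 kg

Cooling the water to 0 °C releases 0.576×4180×54.1 = 130255 J.
Melting all 0.561 kg of ice would need 0.561×334000 = 187374 J.
That's not enough to melt it all — equilibrium is at 0 °C with ice remaining.
m_melted×334000 = 130255  ⇒  m_melted ≈ 0.39 kg.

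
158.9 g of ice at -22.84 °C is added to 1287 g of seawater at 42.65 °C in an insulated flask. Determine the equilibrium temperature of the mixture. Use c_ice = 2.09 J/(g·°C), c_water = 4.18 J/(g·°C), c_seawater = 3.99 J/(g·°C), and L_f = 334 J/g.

Sum of m c ΔT and latent-heat terms is zero:
warm ice to 0 °C: 158.9×2.09×(0 − (-22.84)) = 7585.2
  fusion: m_ice L_f = 158.9×334 = 53073
  warm the meltwater: 664.2 T
  seawater cools: 1287×3.99×(T − 42.65) = 5135.1(T − 42.65)
5799.3 T = 219013 − 60658 = 158356
T ≈ 27.31 °C (positive, so assuming full melt was valid).

T_f ≈ 27.3 °C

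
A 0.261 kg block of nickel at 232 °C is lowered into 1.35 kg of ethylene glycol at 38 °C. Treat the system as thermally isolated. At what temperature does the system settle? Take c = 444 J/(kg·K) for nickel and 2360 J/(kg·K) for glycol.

T_f ≈ 44.8 °C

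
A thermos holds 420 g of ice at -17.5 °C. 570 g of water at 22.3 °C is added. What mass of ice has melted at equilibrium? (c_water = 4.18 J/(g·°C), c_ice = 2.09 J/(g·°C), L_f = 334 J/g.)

m_melted ≈ 113 g

Cooling the water to 0 °C releases 570×4.18×22.3 = 53132 J.
Warming the ice to 0 °C takes 420×2.09×17.5 = 15362 J, leaving 37770 J for melting.
To melt every bit of ice: 420×334 = 140280 J.
Since 37770 < 140280 J, not all the ice melts; equilibrium is at 0 °C.
m_melted×334 = 37770  ⇒  m_melted ≈ 113.1 g.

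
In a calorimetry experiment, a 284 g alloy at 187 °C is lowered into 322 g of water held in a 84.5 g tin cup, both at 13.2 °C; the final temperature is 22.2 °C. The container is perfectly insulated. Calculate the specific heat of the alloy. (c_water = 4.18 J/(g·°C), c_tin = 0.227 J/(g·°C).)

c ≈ 0.263 J/(g·°C)

Let T be the final temperature. ΣQ_i = 0:
284×c×(22.2 − 187) + 322×4.18×(22.2 − 13.2) + 84.5×0.227×(22.2 − 13.2) = 0
-46803 c = -12286
c = -12286/-46803 ≈ 0.2625 J/(g·°C)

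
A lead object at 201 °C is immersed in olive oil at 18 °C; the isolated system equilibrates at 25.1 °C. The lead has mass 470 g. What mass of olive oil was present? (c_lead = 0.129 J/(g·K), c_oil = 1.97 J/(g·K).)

m ≈ 762 g

|Q_lead| = |Q_oil|:
470·0.129·(201 − 25.1) = m·1.97·(25.1 − 18)
13.99 m = 10665  ⇒  m ≈ 762.5 g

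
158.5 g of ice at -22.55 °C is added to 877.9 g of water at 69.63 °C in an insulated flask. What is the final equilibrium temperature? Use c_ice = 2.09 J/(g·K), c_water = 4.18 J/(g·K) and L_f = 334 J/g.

Sum of m c ΔT and latent-heat terms is zero:
ice -22.55→0 °C: 158.5×2.09×22.55 = 7470; fusion: m_ice L_f = 158.5×334 = 52939; meltwater 0→T: 158.5×4.18×T = 662.53 T; water cools: 877.9×4.18×(T − 69.63) = 3669.6(T − 69.63)
4332.2 T = 255516 − 60409 = 195107
T ≈ 45.04 °C. Since T > 0 °C, the all-ice-melts assumption holds.

T_f ≈ 45.0 °C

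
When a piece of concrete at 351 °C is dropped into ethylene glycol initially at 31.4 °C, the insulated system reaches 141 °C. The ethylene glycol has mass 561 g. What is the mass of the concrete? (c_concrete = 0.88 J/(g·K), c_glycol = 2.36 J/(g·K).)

Heat lost by the concrete = heat gained by the glycol:
m·0.88·(351 − 141) = 561·2.36·(141 − 31.4)
184.8 m = 145106  ⇒  m ≈ 785.2 g

m ≈ 785 g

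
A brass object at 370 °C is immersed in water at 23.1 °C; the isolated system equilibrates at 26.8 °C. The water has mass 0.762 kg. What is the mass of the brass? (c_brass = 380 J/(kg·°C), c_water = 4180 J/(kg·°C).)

m ≈ 0.0904 kg

Taking heat into each body as positive, Σ m c ΔT = 0:
m×380×(26.8 − 370) + 0.762×4180×(26.8 − 23.1) = 0
-130416 m = -11785
m = -11785/-130416 ≈ 0.09037 kg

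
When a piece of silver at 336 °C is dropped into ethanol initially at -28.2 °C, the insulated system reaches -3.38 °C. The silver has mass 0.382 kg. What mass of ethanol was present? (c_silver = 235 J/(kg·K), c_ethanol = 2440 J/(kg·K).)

m ≈ 0.503 kg

Let T be the final temperature. ΣQ_i = 0:
0.382·235·(-3.38 − 336) + m·2440·(-3.38 − (-28.2)) = 0
60561 m = 30466
m = 30466/60561 ≈ 0.5031 kg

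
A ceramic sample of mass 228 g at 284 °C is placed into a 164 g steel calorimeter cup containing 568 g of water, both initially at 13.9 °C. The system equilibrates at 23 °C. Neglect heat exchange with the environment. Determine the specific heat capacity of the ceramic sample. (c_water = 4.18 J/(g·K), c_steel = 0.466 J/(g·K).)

Net heat exchanged in the isolated system is zero:
228×c×(23 − 284) + 568×4.18×(23 − 13.9) + 164×0.466×(23 − 13.9) = 0
-59508 c = -22301
c = -22301/-59508 ≈ 0.3748 J/(g·K)

c ≈ 0.375 J/(g·K)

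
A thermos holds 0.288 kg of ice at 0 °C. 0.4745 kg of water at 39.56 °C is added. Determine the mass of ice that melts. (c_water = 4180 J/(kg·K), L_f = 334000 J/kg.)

m_melted ≈ 0.235 kg

Water can give up m c ΔT = 0.4745×4180×39.56 = 78464 J before reaching 0 °C.
Fully melting the ice requires m_ice L_f = 0.288×334000 = 96192 J.
78464 J < 96192 J, so only part of the ice melts and the system sits at 0 °C.
Mass melted = 78464/334000 ≈ 0.2349 kg.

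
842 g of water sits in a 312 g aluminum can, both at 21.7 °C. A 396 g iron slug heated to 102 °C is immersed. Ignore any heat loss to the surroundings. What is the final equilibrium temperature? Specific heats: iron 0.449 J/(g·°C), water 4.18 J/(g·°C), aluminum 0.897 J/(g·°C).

T_f ≈ 25.3 °C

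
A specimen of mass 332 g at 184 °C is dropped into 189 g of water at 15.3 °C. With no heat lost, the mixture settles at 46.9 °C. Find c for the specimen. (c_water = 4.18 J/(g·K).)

Net heat exchanged in the isolated system is zero:
332×c×(46.9 − 184) + 189×4.18×(46.9 − 15.3) = 0
-45517 c = -24965
c = -24965/-45517 ≈ 0.5485 J/(g·K)

c ≈ 0.548 J/(g·K)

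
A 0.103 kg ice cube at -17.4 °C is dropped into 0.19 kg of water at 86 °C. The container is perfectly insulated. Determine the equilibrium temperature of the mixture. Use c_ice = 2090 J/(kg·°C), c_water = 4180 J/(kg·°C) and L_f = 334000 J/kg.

Net heat exchanged in the isolated system is zero:
warm ice to 0 °C: 0.103·2090·(0 − (-17.4)) = 3745.7; fusion: m_ice L_f = 0.103·334000 = 34402; meltwater 0→T: 0.103·4180·T = 430.54 T; water cools: 0.19·4180·(T − 86) = 794.2(T − 86)
1224.7 T = 68301 − 38148 = 30154
T ≈ 24.62 °C (positive, so assuming full melt was valid).

T_f ≈ 24.6 °C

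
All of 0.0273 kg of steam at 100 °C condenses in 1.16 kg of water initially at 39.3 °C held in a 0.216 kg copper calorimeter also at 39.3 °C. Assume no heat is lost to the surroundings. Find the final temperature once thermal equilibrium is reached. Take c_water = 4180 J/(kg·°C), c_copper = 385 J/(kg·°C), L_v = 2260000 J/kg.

T_f ≈ 52.9 °C

Let T be the final temperature. ΣQ_i = 0:
latent heat released on condensation: 0.0273×2260000 = 61698; condensed water 100 °C→T: 114.11(T − 100); water warms: 1.16×4180×(T − 39.3) = 4848.8(T − 39.3); cup: 83.16(T − 39.3)
5046.1 T = 61698 + 11411 + 193826 = 266935
T ≈ 52.90 °C, under the boiling point, so the assumption holds.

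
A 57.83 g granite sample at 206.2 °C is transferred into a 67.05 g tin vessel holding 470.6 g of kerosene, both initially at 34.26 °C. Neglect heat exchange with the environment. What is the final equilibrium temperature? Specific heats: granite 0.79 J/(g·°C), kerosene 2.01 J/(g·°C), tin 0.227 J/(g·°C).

T_f ≈ 42.1 °C

Let T be the final temperature. ΣQ_i = 0:
57.83*0.79*(T − 206.2) + 470.6*2.01*(T − 34.26) + 67.05*0.227*(T − 34.26) = 0
45.69(T − 206.2) + 945.91(T − 34.26) + 15.22(T − 34.26) = 0
1006.8 T = 42349
T ≈ 42.06 °C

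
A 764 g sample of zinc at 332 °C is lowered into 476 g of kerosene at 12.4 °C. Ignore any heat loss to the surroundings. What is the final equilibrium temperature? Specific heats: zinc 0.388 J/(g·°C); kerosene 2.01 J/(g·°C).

T_f ≈ 88.0 °C

Energy conservation, ΣQ = 0:
764×0.388×(T − 332) + 476×2.01×(T − 12.4) = 0
296.43(T − 332) + 956.76(T − 12.4) = 0
(296.43 + 956.76) T = 296.43×332 + 956.76×12.4
T = 110279/1253.2 ≈ 88.00 °C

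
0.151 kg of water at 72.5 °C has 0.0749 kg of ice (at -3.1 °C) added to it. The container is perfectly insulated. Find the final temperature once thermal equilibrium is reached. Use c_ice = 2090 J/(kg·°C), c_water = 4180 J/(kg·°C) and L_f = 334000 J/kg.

T_f ≈ 21.5 °C

Net heat exchanged in the isolated system is zero:
warm ice to 0 °C: 0.0749×2090×(0 − (-3.1)) = 485.28; latent heat to melt: 0.0749×334000 = 25017; warm the meltwater: 313.08 T; water: 631.18(T − 72.5)
944.26 T = 45761 − 25502 = 20259
T ≈ 21.45 °C (positive, so assuming full melt was valid).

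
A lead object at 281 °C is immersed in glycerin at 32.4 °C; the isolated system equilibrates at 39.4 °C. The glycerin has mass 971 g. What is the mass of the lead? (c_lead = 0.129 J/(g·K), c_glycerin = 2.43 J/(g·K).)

Energy conservation, ΣQ = 0:
m×0.129×(39.4 − 281) + 971×2.43×(39.4 − 32.4) = 0
-31.17 m = -16517
m = -16517/-31.17 ≈ 530 g

m ≈ 530 g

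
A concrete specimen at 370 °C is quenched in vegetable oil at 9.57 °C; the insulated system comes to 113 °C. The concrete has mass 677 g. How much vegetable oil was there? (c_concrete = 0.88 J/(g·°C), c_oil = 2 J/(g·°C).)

Heat lost by the concrete = heat gained by the oil:
677×0.88×(370 − 113) = m×2×(113 − 9.57)
206.86 m = 153110  ⇒  m ≈ 740.2 g

m ≈ 740 g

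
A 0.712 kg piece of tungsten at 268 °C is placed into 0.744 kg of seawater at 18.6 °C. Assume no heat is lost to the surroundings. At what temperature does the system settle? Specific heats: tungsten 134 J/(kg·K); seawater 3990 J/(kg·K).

With ΣQ=0 the equilibrium temperature is the m·c-weighted mean:
T_f = (95.41·268 + 2968.6·18.6) / (95.41 + 2968.6)
    = 80785 / 3064 ≈ 26.37 °C

T_f ≈ 26.4 °C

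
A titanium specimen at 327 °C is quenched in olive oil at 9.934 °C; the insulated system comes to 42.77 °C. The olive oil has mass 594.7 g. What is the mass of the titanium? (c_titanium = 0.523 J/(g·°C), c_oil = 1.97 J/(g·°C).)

Let T be the final temperature. ΣQ_i = 0:
m·0.523·(42.77 − 327) + 594.7·1.97·(42.77 − 9.934) = 0
-148.65 m = -38469
m = -38469/-148.65 ≈ 258.8 g

m ≈ 259 g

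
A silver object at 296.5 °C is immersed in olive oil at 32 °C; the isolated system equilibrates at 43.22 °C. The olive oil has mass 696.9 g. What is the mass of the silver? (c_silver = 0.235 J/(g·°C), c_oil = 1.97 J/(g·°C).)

Conservation of energy gives ΣQ = 0:
m×0.235×(43.22 − 296.5) + 696.9×1.97×(43.22 − 32) = 0
-59.52 m = -15404
m = -15404/-59.52 ≈ 258.8 g

m ≈ 259 g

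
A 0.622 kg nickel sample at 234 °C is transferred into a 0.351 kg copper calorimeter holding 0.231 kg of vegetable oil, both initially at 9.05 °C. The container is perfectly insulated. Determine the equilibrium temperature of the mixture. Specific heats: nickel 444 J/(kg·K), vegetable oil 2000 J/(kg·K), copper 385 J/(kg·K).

Taking heat into each body as positive, Σ m c ΔT = 0:
0.622*444*(T − 234) + 0.231*2000*(T − 9.05) + 0.351*385*(T − 9.05) = 0
873.3 T = 70027
T = 70027 / 873.3 = 80.2 °C

T_f ≈ 80.2 °C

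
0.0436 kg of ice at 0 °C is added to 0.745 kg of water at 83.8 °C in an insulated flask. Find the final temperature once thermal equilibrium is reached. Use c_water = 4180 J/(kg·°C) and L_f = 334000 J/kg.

T_f ≈ 74.7 °C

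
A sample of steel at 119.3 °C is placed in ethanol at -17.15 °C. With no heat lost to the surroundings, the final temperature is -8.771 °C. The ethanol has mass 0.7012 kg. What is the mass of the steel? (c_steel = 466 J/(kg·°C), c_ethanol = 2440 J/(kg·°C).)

m ≈ 0.24 kg

Conservation of energy gives ΣQ = 0:
m·466·(-8.771 − 119.3) + 0.7012·2440·(-8.771 − (-17.15)) = 0
-59681 m = -14336
m = -14336/-59681 ≈ 0.2402 kg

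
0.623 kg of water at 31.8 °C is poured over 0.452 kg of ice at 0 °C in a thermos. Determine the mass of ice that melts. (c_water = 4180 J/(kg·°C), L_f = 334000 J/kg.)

m_melted ≈ 0.248 kg

Cooling the water to 0 °C releases 0.623·4180·31.8 = 82812 J.
Melting all 0.452 kg of ice would need 0.452·334000 = 150968 J.
Since 82812 < 150968 J, not all the ice melts; equilibrium is at 0 °C.
m_melted·334000 = 82812  ⇒  m_melted ≈ 0.2479 kg.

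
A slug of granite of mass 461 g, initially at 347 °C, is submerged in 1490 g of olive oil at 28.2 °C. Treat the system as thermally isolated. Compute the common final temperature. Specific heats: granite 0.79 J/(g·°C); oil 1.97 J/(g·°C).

T_f ≈ 63.4 °C

Conservation of energy gives ΣQ = 0:
461×0.79×(T − 347) + 1490×1.97×(T − 28.2) = 0
364.19(T − 347) + 2935.3(T − 28.2) = 0
3299.5 T = 209149
T = 209149/3299.5 ≈ 63.39 °C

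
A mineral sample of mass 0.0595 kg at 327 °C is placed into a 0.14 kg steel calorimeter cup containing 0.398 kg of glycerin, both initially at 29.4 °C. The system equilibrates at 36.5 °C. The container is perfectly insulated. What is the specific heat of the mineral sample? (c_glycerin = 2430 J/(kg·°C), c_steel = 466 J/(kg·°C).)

c ≈ 424 J/(kg·°C)

Heat gained plus heat lost sum to zero:
0.0595·c·(36.5 − 327) + 0.398·2430·(36.5 − 29.4) + 0.14·466·(36.5 − 29.4) = 0
-17.28 c = -7329.9
c = -7329.9/-17.28 ≈ 424.1 J/(kg·°C)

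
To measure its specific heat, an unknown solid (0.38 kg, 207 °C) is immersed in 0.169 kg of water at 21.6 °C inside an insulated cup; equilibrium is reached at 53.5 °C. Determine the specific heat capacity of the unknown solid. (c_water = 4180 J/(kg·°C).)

c ≈ 386 J/(kg·°C)

Net heat exchanged in the isolated system is zero:
0.38×c×(53.5 − 207) + 0.169×4180×(53.5 − 21.6) = 0
-58.33 c = -22535
c = -22535/-58.33 ≈ 386.3 J/(kg·°C)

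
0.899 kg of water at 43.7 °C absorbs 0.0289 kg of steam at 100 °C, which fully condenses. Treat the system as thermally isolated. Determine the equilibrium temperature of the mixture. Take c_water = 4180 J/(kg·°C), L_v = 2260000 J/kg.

T_f ≈ 62.3 °C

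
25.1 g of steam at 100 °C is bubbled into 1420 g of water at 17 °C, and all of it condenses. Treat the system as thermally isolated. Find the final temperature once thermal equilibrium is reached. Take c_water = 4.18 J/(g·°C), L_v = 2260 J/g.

Let T be the final temperature. ΣQ_i = 0:
latent heat released on condensation: 25.1·2260 = 56726; condensate cools 100→T: 25.1·4.18·(T − 100) = 104.92(T − 100); water warms: 1420·4.18·(T − 17) = 5935.6(T − 17)
6040.5 T = 56726 + 10492 + 100905 = 168123
T ≈ 27.83 °C — below 100 °C, confirming all the steam condensed.

T_f ≈ 27.8 °C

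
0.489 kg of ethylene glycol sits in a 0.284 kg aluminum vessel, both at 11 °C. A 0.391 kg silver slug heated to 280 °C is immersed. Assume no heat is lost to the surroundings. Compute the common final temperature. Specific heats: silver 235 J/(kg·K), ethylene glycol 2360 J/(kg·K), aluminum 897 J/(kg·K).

Conservation of energy gives ΣQ = 0:
0.391*235*(T − 280) + 0.489*2360*(T − 11) + 0.284*897*(T − 11) = 0
91.89(T − 280) + 1154(T − 11) + 254.75(T − 11) = 0
(91.89 + 1154 + 254.75) T = 91.89*280 + 1154*11 + 254.75*11
T = 41224/1500.7 ≈ 27.47 °C

T_f ≈ 27.5 °C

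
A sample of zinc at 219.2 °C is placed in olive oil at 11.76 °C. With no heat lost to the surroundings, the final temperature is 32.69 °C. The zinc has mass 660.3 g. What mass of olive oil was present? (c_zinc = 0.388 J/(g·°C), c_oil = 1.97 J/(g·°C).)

|Q_zinc| = |Q_oil|:
660.3×0.388×(219.2 − 32.69) = m×1.97×(32.69 − 11.76)
41.23 m = 47783  ⇒  m ≈ 1159 g

m ≈ 1160 g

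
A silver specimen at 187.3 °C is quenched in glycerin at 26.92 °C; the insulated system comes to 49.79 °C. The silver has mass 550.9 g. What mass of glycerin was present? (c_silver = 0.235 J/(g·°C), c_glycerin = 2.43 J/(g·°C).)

|Q_silver| = |Q_glycerin|:
550.9·0.235·(187.3 − 49.79) = m·2.43·(49.79 − 26.92)
55.57 m = 17802  ⇒  m ≈ 320.3 g

m ≈ 320 g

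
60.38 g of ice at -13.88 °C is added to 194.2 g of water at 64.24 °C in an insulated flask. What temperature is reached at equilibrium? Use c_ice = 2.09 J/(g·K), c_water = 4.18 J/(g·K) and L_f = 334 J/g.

T_f ≈ 28.4 °C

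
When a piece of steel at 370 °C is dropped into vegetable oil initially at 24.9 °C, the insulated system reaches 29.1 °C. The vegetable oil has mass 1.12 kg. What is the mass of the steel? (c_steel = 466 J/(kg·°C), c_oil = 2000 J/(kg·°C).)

Heat lost by the steel = heat gained by the oil:
m·466·(370 − 29.1) = 1.12·2000·(29.1 − 24.9)
158859 m = 9408  ⇒  m ≈ 0.05922 kg

m ≈ 0.0592 kg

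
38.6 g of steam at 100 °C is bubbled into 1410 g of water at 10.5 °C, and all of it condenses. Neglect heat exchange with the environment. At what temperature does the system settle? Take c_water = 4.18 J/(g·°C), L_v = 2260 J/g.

T_f ≈ 27.3 °C

Energy balance with sensible and latent terms:
latent heat released on condensation: 38.6·2260 = 87236
  condensed water 100 °C→T: 161.35(T − 100)
  water warms: 1410·4.18·(T − 10.5) = 5893.8(T − 10.5)
6055.1 T = 87236 + 16135 + 61885 = 165256
T ≈ 27.29 °C, under the boiling point, so the assumption holds.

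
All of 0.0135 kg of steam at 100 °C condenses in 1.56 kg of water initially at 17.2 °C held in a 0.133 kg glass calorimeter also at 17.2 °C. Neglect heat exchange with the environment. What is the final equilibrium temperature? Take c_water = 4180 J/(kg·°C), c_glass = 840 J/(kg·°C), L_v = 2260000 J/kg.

T_f ≈ 22.5 °C

Setting the total heat transfer to zero:
condense steam: −0.0135·2260000 = −30510
  condensed water 100 °C→T: 56.43(T − 100)
  original water: 6520.8(T − 17.2)
  glass cup: 0.133·840·(T − 17.2) = 111.72(T − 17.2)
6689 T = 30510 + 5643 + 114079 = 150232
T ≈ 22.46 °C (< 100 °C, so full condensation is consistent).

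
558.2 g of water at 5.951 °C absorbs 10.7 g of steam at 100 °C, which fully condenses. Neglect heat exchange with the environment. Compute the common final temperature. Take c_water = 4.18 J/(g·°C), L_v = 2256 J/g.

T_f ≈ 17.9 °C

Setting the total heat transfer to zero:
condense steam: −10.7×2256 = −24139
  condensate cools 100→T: 10.7×4.18×(T − 100) = 44.73(T − 100)
  water warms: 558.2×4.18×(T − 5.951) = 2333.3(T − 5.951)
2378 T = 24139 + 4472.6 + 13885 = 42497
T ≈ 17.87 °C, under the boiling point, so the assumption holds.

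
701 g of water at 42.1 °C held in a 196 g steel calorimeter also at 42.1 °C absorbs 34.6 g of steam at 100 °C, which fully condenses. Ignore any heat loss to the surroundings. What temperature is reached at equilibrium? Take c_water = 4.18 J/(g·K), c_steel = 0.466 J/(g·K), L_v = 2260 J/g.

T_f ≈ 69.4 °C

Energy conservation, ΣQ = 0:
condense steam: −34.6×2260 = −78196
  condensate cools 100→T: 34.6×4.18×(T − 100) = 144.63(T − 100)
  original water: 2930.2(T − 42.1)
  steel cup: 196×0.466×(T − 42.1) = 91.34(T − 42.1)
3166.1 T = 78196 + 14463 + 127206 = 219865
T ≈ 69.44 °C, under the boiling point, so the assumption holds.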